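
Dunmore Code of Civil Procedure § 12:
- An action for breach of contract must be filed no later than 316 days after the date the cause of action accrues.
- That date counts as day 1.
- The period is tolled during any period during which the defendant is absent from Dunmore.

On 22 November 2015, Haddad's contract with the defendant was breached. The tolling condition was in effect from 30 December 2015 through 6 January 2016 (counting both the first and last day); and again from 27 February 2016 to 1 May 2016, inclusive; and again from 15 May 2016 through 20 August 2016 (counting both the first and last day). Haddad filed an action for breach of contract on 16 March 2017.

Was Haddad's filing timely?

Counting 22 November 2015 as day 1, day 316 is October 2, 2016.
From December 30, 2015 through January 6, 2016 inclusive is 8 days; tolling adds 8 days: October 2, 2016 + 8 days = October 10, 2016.
From February 27, 2016 through May 1, 2016 inclusive is 65 days; tolling adds 65 days: October 10, 2016 + 65 days = December 14, 2016.
From May 15, 2016 through August 20, 2016 inclusive is 98 days; tolling adds 98 days: December 14, 2016 + 98 days = March 22, 2017.
The deadline is March 22, 2017; the filing on March 16, 2017 is on or before that date.

Yes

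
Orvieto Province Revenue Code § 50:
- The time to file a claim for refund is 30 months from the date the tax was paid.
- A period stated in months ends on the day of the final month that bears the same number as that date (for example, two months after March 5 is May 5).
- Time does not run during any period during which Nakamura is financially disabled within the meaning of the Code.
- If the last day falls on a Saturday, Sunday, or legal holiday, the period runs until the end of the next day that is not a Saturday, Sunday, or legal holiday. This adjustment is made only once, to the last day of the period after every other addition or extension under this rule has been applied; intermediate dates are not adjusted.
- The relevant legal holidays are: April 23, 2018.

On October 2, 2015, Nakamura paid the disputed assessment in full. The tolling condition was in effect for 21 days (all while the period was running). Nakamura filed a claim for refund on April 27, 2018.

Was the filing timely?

30 months after October 2, 2015 is April 2, 2018.
Tolling adds 21 days: April 2, 2018 + 21 days = April 23, 2018.
April 23, 2018 is a listed holiday. The next qualifying day is April 24, 2018.
The deadline is April 24, 2018; the filing on April 27, 2018 is after that date.

No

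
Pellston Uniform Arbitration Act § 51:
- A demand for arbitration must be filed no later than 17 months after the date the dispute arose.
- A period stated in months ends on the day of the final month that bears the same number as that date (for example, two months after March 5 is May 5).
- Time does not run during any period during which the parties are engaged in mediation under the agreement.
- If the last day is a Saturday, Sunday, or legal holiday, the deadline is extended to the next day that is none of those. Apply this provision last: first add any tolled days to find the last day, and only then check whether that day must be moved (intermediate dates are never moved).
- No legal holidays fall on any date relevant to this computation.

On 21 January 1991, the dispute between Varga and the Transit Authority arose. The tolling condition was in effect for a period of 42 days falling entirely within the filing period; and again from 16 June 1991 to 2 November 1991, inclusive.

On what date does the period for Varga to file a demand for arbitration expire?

17 months after 21 January 1991 is June 21, 1992.
Tolling adds 42 days: June 21, 1992 + 42 days = August 2, 1992.
From June 16, 1991 through November 2, 1991 inclusive is 140 days; tolling adds 140 days: August 2, 1992 + 140 days = December 20, 1992.
December 20, 1992 is Sunday. The next qualifying day is December 21, 1992.

December 21, 1992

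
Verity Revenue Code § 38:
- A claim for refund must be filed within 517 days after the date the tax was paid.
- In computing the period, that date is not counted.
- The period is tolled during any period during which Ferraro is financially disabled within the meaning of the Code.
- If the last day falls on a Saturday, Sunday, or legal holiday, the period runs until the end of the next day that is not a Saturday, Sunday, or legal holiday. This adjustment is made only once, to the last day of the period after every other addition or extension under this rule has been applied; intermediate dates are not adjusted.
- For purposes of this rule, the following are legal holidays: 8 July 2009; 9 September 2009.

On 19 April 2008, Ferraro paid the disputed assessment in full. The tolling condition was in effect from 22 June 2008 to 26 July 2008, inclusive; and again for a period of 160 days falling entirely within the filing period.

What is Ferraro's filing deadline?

517 days after 19 April 2008 is September 18, 2009.
From June 22, 2008 through July 26, 2008 inclusive is 35 days; tolling adds 35 days: September 18, 2009 + 35 days = October 23, 2009.
Tolling adds 160 days: October 23, 2009 + 160 days = April 1, 2010.
April 1, 2010 is a Thursday and not a legal holiday, so no extension applies.

April 1, 2010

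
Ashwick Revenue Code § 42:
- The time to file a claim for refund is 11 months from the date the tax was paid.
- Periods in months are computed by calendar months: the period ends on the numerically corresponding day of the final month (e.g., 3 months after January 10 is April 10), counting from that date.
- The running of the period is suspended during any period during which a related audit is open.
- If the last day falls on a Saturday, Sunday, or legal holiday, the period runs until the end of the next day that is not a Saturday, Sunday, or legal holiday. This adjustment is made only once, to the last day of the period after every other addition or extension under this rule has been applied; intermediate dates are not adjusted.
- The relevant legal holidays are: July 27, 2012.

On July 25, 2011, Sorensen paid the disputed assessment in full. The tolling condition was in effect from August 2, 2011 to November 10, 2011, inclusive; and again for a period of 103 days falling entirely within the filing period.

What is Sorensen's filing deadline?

11 months after July 25, 2011 is June 25, 2012.
From August 2, 2011 through November 10, 2011 inclusive is 101 days; tolling adds 101 days: June 25, 2012 + 101 days = October 4, 2012.
Tolling adds 103 days: October 4, 2012 + 103 days = January 15, 2013.
January 15, 2013 is a Tuesday and not a legal holiday, so no extension applies.

January 15, 2013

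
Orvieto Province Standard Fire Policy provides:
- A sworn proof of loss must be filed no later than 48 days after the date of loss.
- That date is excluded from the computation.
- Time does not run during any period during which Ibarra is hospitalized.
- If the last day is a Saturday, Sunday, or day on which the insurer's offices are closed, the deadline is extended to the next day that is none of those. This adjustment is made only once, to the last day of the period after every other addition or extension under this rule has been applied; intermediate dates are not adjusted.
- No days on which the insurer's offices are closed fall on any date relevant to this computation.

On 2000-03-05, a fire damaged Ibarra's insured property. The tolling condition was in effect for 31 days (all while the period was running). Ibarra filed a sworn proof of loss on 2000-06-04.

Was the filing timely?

No

48 days after 2000-03-05 is April 22, 2000.
Tolling adds 31 days: April 22, 2000 + 31 days = May 23, 2000.
May 23, 2000 is a Tuesday and not a day on which the insurer's offices are closed, so no extension applies.
The deadline is May 23, 2000; the filing on June 4, 2000 is after that date.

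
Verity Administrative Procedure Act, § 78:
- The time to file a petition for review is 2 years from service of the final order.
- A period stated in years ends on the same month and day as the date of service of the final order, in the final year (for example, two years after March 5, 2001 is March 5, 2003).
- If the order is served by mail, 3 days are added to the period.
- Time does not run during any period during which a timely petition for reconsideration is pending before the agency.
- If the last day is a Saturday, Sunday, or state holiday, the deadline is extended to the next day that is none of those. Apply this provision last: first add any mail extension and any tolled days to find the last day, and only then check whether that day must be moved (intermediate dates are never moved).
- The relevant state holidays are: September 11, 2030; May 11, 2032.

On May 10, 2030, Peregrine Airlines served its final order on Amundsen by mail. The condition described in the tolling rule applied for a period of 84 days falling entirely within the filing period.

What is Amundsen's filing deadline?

August 5, 2032

2 years after May 10, 2030 is May 10, 2032.
Service was by mail, adding 3 days: May 10, 2032 + 3 days = May 13, 2032.
Tolling adds 84 days: May 13, 2032 + 84 days = August 5, 2032.
August 5, 2032 is a Thursday and not a state holiday, so no extension applies.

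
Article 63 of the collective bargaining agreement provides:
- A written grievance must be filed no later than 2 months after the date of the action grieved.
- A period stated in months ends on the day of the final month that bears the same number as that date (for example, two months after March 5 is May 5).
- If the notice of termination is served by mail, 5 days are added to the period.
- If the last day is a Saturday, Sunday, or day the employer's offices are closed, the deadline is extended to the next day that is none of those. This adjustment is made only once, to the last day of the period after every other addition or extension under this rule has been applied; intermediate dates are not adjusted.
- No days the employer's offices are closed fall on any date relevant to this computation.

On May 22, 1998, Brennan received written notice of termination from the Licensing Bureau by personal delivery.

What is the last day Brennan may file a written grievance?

July 22, 1998

2 months after May 22, 1998 is July 22, 1998.
Service was not by mail, so no mail extension applies.
July 22, 1998 is a Wednesday and not a day the employer's offices are closed, so no extension applies.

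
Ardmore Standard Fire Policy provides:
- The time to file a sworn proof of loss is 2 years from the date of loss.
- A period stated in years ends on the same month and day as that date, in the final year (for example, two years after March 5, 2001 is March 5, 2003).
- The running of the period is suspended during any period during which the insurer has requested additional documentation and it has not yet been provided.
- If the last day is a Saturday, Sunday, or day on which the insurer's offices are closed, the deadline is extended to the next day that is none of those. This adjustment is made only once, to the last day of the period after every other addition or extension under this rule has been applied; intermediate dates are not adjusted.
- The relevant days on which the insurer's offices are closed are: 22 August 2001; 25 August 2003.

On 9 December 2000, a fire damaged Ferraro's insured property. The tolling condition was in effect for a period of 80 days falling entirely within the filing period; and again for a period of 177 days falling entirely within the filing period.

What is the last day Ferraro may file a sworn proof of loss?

2 years after 9 December 2000 is December 9, 2002.
Tolling adds 80 days: December 9, 2002 + 80 days = February 27, 2003.
Tolling adds 177 days: February 27, 2003 + 177 days = August 23, 2003.
August 23, 2003 is Saturday; August 24, 2003 is Sunday; August 25, 2003 is a listed holiday. The next qualifying day is August 26, 2003.

August 26, 2003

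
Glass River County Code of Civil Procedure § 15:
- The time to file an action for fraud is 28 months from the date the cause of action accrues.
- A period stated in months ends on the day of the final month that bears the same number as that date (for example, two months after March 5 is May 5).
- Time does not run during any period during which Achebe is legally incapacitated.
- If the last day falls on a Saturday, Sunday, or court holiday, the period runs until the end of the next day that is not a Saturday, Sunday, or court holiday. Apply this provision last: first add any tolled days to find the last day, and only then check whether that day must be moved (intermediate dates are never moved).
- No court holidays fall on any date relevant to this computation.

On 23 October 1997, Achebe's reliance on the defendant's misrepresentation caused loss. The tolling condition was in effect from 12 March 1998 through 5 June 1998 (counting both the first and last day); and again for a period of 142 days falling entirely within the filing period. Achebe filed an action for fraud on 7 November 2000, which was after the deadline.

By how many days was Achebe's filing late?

28 months after 23 October 1997 is February 23, 2000.
From March 12, 1998 through June 5, 1998 inclusive is 86 days; tolling adds 86 days: February 23, 2000 + 86 days = May 19, 2000.
Tolling adds 142 days: May 19, 2000 + 142 days = October 8, 2000.
October 8, 2000 is Sunday. The next qualifying day is October 9, 2000.
The deadline is October 9, 2000; from October 9, 2000 to November 7, 2000 is 29 days.

29 days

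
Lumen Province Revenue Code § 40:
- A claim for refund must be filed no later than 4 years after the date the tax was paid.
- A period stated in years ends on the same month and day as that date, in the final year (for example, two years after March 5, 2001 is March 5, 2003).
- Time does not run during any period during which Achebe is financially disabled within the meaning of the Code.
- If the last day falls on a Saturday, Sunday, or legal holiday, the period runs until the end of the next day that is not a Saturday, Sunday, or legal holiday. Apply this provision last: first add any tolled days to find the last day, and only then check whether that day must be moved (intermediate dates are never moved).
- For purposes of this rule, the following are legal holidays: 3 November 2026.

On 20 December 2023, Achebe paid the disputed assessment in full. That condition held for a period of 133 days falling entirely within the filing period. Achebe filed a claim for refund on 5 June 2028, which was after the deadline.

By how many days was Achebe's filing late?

4 years after 20 December 2023 is December 20, 2027.
Tolling adds 133 days: December 20, 2027 + 133 days = May 1, 2028.
May 1, 2028 is a Monday and not a legal holiday, so no extension applies.
The deadline is May 1, 2028; from May 1, 2028 to June 5, 2028 is 35 days.

35 days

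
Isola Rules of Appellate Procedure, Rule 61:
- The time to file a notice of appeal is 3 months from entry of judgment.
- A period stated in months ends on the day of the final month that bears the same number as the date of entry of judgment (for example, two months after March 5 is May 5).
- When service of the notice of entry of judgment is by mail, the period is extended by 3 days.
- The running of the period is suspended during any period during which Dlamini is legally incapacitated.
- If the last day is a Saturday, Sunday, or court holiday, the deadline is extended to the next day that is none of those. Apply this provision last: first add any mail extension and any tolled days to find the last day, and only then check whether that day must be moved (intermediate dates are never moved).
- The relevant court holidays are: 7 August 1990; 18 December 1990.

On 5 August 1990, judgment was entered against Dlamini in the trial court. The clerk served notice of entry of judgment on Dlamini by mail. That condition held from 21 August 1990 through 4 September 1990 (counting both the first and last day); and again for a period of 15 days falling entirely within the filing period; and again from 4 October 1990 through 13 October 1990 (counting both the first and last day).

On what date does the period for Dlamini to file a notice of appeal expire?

December 19, 1990

3 months after 5 August 1990 is November 5, 1990.
Service was by mail, adding 3 days: November 5, 1990 + 3 days = November 8, 1990.
From August 21, 1990 through September 4, 1990 inclusive is 15 days; tolling adds 15 days: November 8, 1990 + 15 days = November 23, 1990.
Tolling adds 15 days: November 23, 1990 + 15 days = December 8, 1990.
From October 4, 1990 through October 13, 1990 inclusive is 10 days; tolling adds 10 days: December 8, 1990 + 10 days = December 18, 1990.
December 18, 1990 is a listed holiday. The next qualifying day is December 19, 1990.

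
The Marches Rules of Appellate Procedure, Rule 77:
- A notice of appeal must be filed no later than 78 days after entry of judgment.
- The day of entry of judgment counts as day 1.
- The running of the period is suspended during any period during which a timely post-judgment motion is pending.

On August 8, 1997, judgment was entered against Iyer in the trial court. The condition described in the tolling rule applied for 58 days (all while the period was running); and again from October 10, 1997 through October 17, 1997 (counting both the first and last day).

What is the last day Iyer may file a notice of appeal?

December 29, 1997

Counting August 8, 1997 as day 1, day 78 is October 24, 1997.
Tolling adds 58 days: October 24, 1997 + 58 days = December 21, 1997.
From October 10, 1997 through October 17, 1997 inclusive is 8 days; tolling adds 8 days: December 21, 1997 + 8 days = December 29, 1997.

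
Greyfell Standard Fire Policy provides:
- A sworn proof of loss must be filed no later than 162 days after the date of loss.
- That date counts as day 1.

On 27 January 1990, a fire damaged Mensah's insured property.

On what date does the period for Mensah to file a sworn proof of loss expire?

July 7, 1990

Counting 27 January 1990 as day 1, day 162 is July 7, 1990.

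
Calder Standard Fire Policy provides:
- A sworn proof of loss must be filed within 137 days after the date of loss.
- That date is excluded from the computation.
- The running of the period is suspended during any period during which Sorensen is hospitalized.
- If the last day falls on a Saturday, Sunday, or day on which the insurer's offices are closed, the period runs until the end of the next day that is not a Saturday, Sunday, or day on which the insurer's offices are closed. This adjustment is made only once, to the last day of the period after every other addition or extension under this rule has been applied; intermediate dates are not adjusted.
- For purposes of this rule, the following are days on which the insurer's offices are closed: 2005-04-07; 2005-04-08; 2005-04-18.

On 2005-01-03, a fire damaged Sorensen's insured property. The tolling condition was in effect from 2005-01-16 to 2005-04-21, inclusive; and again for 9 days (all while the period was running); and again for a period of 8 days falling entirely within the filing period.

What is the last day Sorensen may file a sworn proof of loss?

137 days after 2005-01-03 is May 20, 2005.
From January 16, 2005 through April 21, 2005 inclusive is 96 days; tolling adds 96 days: May 20, 2005 + 96 days = August 24, 2005.
Tolling adds 9 days: August 24, 2005 + 9 days = September 2, 2005.
Tolling adds 8 days: September 2, 2005 + 8 days = September 10, 2005.
September 10, 2005 is Saturday; September 11, 2005 is Sunday. The next qualifying day is September 12, 2005.

September 12, 2005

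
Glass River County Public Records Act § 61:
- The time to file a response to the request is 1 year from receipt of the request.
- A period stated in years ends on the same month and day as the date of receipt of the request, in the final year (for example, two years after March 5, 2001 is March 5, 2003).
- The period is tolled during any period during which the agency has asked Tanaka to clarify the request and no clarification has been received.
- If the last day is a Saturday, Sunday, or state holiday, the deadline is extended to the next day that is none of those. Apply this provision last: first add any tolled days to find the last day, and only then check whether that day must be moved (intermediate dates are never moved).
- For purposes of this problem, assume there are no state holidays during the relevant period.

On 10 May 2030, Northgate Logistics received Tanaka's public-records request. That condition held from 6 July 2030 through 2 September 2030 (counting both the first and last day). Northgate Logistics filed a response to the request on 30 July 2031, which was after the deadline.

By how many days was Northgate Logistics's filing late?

1 year after 10 May 2030 is May 10, 2031.
From July 6, 2030 through September 2, 2030 inclusive is 59 days; tolling adds 59 days: May 10, 2031 + 59 days = July 8, 2031.
July 8, 2031 is a Tuesday and not a state holiday, so no extension applies.
The deadline is July 8, 2031; from July 8, 2031 to July 30, 2031 is 22 days.

22 days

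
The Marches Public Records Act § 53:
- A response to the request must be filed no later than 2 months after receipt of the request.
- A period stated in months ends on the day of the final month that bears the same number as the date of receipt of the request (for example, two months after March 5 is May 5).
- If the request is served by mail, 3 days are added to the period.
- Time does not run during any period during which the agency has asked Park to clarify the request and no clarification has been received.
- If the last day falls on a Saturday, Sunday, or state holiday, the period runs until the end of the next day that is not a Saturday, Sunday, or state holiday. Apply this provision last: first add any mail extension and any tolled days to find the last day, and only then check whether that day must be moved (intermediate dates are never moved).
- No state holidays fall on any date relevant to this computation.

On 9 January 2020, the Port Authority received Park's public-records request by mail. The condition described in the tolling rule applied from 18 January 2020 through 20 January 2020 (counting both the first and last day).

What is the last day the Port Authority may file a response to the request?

March 16, 2020

2 months after 9 January 2020 is March 9, 2020.
Service was by mail, adding 3 days: March 9, 2020 + 3 days = March 12, 2020.
From January 18, 2020 through January 20, 2020 inclusive is 3 days; tolling adds 3 days: March 12, 2020 + 3 days = March 15, 2020.
March 15, 2020 is Sunday. The next qualifying day is March 16, 2020.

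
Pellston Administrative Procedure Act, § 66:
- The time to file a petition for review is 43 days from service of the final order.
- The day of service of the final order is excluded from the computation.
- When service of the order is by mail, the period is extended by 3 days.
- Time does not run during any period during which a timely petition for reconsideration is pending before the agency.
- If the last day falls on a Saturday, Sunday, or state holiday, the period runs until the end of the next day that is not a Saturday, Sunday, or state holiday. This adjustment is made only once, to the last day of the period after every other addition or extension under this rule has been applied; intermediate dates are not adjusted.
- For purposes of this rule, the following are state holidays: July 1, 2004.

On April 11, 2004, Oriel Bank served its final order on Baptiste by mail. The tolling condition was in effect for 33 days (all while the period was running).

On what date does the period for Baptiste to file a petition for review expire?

June 29, 2004

43 days after April 11, 2004 is May 24, 2004.
Service was by mail, adding 3 days: May 24, 2004 + 3 days = May 27, 2004.
Tolling adds 33 days: May 27, 2004 + 33 days = June 29, 2004.
June 29, 2004 is a Tuesday and not a state holiday, so no extension applies.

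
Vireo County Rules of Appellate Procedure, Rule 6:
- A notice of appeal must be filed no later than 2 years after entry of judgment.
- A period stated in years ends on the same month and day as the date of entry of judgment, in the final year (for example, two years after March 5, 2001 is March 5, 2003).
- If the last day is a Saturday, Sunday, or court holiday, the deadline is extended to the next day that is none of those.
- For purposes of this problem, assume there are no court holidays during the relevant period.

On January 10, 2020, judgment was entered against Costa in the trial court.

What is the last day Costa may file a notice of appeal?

2 years after January 10, 2020 is January 10, 2022.
January 10, 2022 is a Monday and not a court holiday, so no extension applies.

January 10, 2022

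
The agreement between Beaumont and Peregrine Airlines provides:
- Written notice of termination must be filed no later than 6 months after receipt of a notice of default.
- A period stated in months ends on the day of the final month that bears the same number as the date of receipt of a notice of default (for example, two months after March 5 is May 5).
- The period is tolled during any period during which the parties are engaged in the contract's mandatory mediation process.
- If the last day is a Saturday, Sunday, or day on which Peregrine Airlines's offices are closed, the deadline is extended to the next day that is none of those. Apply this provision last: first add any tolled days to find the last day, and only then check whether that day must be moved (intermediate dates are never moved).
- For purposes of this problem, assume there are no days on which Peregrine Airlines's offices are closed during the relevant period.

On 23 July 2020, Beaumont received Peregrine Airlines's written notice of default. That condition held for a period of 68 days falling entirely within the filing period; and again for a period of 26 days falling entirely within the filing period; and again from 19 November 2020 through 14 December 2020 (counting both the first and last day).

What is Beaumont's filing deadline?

6 months after 23 July 2020 is January 23, 2021.
Tolling adds 68 days: January 23, 2021 + 68 days = April 1, 2021.
Tolling adds 26 days: April 1, 2021 + 26 days = April 27, 2021.
From November 19, 2020 through December 14, 2020 inclusive is 26 days; tolling adds 26 days: April 27, 2021 + 26 days = May 23, 2021.
May 23, 2021 is Sunday. The next qualifying day is May 24, 2021.

May 24, 2021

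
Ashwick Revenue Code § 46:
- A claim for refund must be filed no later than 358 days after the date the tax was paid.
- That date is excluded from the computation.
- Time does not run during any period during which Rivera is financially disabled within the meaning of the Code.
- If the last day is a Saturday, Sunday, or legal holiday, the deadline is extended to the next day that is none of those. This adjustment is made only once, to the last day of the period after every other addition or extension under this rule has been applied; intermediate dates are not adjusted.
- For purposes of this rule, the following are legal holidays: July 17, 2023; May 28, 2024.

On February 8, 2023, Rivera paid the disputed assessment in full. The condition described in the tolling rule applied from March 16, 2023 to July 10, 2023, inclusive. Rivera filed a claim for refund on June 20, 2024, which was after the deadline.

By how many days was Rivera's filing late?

358 days after February 8, 2023 is February 1, 2024.
From March 16, 2023 through July 10, 2023 inclusive is 117 days; tolling adds 117 days: February 1, 2024 + 117 days = May 28, 2024.
May 28, 2024 is a listed holiday. The next qualifying day is May 29, 2024.
The deadline is May 29, 2024; from May 29, 2024 to June 20, 2024 is 22 days.

22 days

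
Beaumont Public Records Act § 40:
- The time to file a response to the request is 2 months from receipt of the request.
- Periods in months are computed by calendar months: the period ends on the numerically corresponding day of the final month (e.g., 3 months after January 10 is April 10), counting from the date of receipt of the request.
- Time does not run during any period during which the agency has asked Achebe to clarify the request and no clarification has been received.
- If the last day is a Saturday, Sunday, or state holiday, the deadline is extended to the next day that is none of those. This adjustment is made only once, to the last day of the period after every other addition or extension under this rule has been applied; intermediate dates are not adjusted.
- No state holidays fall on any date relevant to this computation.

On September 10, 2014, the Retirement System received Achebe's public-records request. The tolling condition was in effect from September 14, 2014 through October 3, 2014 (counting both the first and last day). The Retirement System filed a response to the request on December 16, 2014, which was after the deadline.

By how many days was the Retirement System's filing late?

15 days

2 months after September 10, 2014 is November 10, 2014.
From September 14, 2014 through October 3, 2014 inclusive is 20 days; tolling adds 20 days: November 10, 2014 + 20 days = November 30, 2014.
November 30, 2014 is Sunday. The next qualifying day is December 1, 2014.
The deadline is December 1, 2014; from December 1, 2014 to December 16, 2014 is 15 days.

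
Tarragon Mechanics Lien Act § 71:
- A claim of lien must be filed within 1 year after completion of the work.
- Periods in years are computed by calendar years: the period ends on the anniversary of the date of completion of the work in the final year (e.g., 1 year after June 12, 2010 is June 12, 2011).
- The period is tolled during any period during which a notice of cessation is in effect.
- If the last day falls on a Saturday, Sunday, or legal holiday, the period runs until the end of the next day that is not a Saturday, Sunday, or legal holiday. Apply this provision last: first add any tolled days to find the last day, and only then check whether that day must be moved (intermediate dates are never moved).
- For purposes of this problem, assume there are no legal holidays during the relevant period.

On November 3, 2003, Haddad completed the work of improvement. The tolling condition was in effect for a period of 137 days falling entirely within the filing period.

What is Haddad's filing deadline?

1 year after November 3, 2003 is November 3, 2004.
Tolling adds 137 days: November 3, 2004 + 137 days = March 20, 2005.
March 20, 2005 is Sunday. The next qualifying day is March 21, 2005.

March 21, 2005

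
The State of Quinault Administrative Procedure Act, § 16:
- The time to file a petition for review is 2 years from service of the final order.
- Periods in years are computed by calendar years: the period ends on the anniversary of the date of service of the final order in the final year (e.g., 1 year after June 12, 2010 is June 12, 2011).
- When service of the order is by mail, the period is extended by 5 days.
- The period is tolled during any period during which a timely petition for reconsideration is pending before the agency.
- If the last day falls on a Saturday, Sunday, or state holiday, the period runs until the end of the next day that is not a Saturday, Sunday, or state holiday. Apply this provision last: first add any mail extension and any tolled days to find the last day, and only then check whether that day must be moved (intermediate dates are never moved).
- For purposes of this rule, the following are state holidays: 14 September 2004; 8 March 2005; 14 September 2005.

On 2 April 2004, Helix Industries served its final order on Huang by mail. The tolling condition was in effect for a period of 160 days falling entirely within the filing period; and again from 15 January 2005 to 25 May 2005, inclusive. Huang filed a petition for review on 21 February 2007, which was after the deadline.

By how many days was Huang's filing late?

29 days

2 years after 2 April 2004 is April 2, 2006.
Service was by mail, adding 5 days: April 2, 2006 + 5 days = April 7, 2006.
Tolling adds 160 days: April 7, 2006 + 160 days = September 14, 2006.
From January 15, 2005 through May 25, 2005 inclusive is 131 days; tolling adds 131 days: September 14, 2006 + 131 days = January 23, 2007.
January 23, 2007 is a Tuesday and not a state holiday, so no extension applies.
The deadline is January 23, 2007; from January 23, 2007 to February 21, 2007 is 29 days.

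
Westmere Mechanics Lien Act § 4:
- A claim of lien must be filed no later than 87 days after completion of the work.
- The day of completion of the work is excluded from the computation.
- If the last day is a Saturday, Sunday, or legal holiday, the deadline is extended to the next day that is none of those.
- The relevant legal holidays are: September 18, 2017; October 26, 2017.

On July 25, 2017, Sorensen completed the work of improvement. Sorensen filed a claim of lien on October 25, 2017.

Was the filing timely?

87 days after July 25, 2017 is October 20, 2017.
October 20, 2017 is a Friday and not a legal holiday, so no extension applies.
The deadline is October 20, 2017; the filing on October 25, 2017 is after that date.

No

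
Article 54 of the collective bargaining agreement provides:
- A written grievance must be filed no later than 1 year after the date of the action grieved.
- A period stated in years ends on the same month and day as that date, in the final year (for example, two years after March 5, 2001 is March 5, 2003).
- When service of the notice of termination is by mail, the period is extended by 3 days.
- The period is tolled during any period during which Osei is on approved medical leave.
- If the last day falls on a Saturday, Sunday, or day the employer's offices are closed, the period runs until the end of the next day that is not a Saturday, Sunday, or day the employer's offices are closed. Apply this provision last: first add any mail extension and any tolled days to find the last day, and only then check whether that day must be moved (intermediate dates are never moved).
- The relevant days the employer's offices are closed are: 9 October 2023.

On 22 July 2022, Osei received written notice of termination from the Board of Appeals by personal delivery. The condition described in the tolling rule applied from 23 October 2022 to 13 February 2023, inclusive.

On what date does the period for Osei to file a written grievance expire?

November 13, 2023

1 year after 22 July 2022 is July 22, 2023.
Service was not by mail, so no mail extension applies.
From October 23, 2022 through February 13, 2023 inclusive is 114 days; tolling adds 114 days: July 22, 2023 + 114 days = November 13, 2023.
November 13, 2023 is a Monday and not a day the employer's offices are closed, so no extension applies.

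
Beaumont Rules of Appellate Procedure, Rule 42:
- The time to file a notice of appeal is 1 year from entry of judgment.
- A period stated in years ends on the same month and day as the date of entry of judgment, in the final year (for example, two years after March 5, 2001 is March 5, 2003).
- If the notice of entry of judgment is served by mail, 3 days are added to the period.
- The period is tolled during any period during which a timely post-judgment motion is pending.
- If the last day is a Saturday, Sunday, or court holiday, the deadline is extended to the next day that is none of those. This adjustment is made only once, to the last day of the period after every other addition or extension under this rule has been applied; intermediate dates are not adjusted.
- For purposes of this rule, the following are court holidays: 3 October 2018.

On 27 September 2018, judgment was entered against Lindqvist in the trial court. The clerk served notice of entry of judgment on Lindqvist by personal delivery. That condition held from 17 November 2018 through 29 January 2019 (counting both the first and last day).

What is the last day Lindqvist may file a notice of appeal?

December 10, 2019

1 year after 27 September 2018 is September 27, 2019.
Service was not by mail, so no mail extension applies.
From November 17, 2018 through January 29, 2019 inclusive is 74 days; tolling adds 74 days: September 27, 2019 + 74 days = December 10, 2019.
December 10, 2019 is a Tuesday and not a court holiday, so no extension applies.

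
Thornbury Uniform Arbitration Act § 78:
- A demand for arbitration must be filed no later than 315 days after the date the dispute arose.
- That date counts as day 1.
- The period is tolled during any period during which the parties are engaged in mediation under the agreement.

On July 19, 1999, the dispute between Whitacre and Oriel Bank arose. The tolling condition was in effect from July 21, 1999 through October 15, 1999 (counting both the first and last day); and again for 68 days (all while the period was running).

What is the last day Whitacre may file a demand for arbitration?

Counting July 19, 1999 as day 1, day 315 is May 28, 2000.
From July 21, 1999 through October 15, 1999 inclusive is 87 days; tolling adds 87 days: May 28, 2000 + 87 days = August 23, 2000.
Tolling adds 68 days: August 23, 2000 + 68 days = October 30, 2000.

October 30, 2000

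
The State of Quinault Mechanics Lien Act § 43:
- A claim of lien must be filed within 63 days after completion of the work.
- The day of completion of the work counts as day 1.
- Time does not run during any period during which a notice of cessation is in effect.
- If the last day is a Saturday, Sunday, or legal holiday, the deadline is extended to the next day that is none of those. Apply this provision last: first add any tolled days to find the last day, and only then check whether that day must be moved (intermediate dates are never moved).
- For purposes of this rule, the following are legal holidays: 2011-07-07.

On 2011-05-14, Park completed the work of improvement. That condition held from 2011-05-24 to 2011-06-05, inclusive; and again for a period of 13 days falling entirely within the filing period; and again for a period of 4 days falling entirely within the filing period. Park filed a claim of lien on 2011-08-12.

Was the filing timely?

Yes

Counting 2011-05-14 as day 1, day 63 is July 15, 2011.
From May 24, 2011 through June 5, 2011 inclusive is 13 days; tolling adds 13 days: July 15, 2011 + 13 days = July 28, 2011.
Tolling adds 13 days: July 28, 2011 + 13 days = August 10, 2011.
Tolling adds 4 days: August 10, 2011 + 4 days = August 14, 2011.
August 14, 2011 is Sunday. The next qualifying day is August 15, 2011.
The deadline is August 15, 2011; the filing on August 12, 2011 is on or before that date.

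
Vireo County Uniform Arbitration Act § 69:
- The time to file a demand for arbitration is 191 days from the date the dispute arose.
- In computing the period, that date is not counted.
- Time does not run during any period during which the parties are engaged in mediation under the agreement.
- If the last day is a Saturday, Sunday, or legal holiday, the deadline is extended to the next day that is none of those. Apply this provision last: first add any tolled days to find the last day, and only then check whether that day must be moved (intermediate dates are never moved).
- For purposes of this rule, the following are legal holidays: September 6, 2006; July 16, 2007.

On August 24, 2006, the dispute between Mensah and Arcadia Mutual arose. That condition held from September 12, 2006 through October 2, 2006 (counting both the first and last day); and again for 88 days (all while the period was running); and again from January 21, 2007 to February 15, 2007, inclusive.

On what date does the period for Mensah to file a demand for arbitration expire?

July 17, 2007

191 days after August 24, 2006 is March 3, 2007.
From September 12, 2006 through October 2, 2006 inclusive is 21 days; tolling adds 21 days: March 3, 2007 + 21 days = March 24, 2007.
Tolling adds 88 days: March 24, 2007 + 88 days = June 20, 2007.
From January 21, 2007 through February 15, 2007 inclusive is 26 days; tolling adds 26 days: June 20, 2007 + 26 days = July 16, 2007.
July 16, 2007 is a listed holiday. The next qualifying day is July 17, 2007.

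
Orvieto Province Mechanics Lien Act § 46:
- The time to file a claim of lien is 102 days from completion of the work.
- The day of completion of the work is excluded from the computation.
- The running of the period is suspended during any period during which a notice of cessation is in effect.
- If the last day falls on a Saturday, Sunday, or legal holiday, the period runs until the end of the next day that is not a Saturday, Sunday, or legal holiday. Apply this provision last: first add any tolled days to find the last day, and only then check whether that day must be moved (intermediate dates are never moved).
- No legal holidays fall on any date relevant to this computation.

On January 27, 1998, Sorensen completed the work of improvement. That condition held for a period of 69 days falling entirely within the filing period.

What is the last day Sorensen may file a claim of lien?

102 days after January 27, 1998 is May 9, 1998.
Tolling adds 69 days: May 9, 1998 + 69 days = July 17, 1998.
July 17, 1998 is a Friday and not a legal holiday, so no extension applies.

July 17, 1998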